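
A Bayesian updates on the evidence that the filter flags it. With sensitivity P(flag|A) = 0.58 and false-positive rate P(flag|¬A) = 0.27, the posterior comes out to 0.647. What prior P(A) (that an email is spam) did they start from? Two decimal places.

P(A) = 0.46

In odds form, posterior odds = prior odds × likelihood ratio, so prior odds = posterior odds ÷ LR.
Posterior odds = 0.647/(1−0.647) = 1.8329. LR = 0.58/0.27 = 2.1481.
Prior odds = 1.8329/2.1481 = 0.8533, so P(A) = 0.8533/(1+0.8533) ≈ 0.46.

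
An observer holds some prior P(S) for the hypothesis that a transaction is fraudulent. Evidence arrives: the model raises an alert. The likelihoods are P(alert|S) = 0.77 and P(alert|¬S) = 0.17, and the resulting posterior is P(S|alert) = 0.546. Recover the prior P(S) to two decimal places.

P(S) = 0.21

In odds form, posterior odds = prior odds × likelihood ratio, so prior odds = posterior odds ÷ LR.
Posterior odds = 0.546/(1−0.546) = 1.2026. LR = 0.77/0.17 = 4.5294.
Prior odds = 1.2026/4.5294 = 0.2655, so P(S) = 0.2655/(1+0.2655) ≈ 0.21.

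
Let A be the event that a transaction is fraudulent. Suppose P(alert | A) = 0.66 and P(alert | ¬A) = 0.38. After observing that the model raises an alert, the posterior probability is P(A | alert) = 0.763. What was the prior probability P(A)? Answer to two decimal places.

P(A) = 0.65

Bayes' rule in odds form gives O(A|E) = O(A)·[P(E|A)/P(E|¬A)], hence O(A) = O(A|E)/LR.
Posterior odds = 0.763/(1−0.763) = 3.2194. LR = 0.66/0.38 = 1.7368.
Prior odds = 3.2194/1.7368 = 1.8536, so P(A) = 1.8536/(1+1.8536) ≈ 0.65.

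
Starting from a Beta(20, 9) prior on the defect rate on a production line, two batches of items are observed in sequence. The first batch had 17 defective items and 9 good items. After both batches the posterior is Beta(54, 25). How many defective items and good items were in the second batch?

17 defective items and 7 good items

Because Beta–binomial updating is additive in the counts, the combined data contributed (α_post−α_prior, β_post−β_prior) successes and failures.
Total across both batches: 54−20=34 defective items, 25−9=16 good items.
Subtract the first batch: 34−17=17 defective items and 16−9=7 good items.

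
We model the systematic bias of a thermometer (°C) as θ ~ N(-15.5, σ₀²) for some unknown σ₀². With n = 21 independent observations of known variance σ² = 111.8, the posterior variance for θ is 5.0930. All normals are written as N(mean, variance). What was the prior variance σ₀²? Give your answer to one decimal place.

σ₀² = 117.5

For the Normal–Normal model with known σ², precisions add: τ_n = τ₀ + n/σ².
So 1/σ₀² = 1/5.0930 − 21/111.8 = 0.196348 − 0.187835 = 0.008513.
Hence σ₀² = 1/0.008513 ≈ 117.5.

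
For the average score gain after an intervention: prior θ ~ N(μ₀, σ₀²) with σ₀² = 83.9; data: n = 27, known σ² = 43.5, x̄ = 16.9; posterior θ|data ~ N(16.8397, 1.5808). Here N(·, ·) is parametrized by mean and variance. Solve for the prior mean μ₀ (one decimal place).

With known observation variance, the Normal–Normal posterior has precision τ_n = τ₀ + n/σ² and mean μ_n = (τ₀μ₀ + (n/σ²)x̄)/τ_n.
Here τ₀ = 1/83.9 = 0.011919 and τ_data = 27/43.5 = 0.620690, so τ_n = 0.632609.
Rearranging for μ₀: μ₀ = (μ_n·τ_n − τ_data·x̄)/τ₀ = (16.8397·0.632609 − 0.620690·16.9) / 0.011919 = 0.163285/0.011919 ≈ 13.7.

μ₀ = 13.7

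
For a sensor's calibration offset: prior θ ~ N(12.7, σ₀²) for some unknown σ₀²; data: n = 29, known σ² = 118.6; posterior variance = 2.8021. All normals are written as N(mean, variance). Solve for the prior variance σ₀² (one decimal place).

σ₀² = 8.9

Posterior precision equals prior precision plus data precision: 1/σ_n² = 1/σ₀² + n/σ².
So 1/σ₀² = 1/2.8021 − 29/118.6 = 0.356875 − 0.244519 = 0.112356.
Hence σ₀² = 1/0.112356 ≈ 8.9.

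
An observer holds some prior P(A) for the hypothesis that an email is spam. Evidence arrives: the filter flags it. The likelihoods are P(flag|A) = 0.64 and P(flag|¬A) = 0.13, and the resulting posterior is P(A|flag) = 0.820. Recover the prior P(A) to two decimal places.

P(A) = 0.48

In odds form, posterior odds = prior odds × likelihood ratio, so prior odds = posterior odds ÷ LR.
Posterior odds = 0.820/(1−0.820) = 4.5556. LR = 0.64/0.13 = 4.9231.
Prior odds = 4.5556/4.9231 = 0.9254, so P(A) = 0.9254/(1+0.9254) ≈ 0.48.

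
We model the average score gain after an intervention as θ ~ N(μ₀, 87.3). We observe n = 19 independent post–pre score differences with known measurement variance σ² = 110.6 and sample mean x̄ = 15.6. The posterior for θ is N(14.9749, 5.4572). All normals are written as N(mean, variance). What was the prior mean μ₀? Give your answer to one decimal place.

μ₀ = 5.6

With known observation variance, the Normal–Normal posterior has precision τ_n = τ₀ + n/σ² and mean μ_n = (τ₀μ₀ + (n/σ²)x̄)/τ_n.
Here τ₀ = 1/87.3 = 0.011455 and τ_data = 19/110.6 = 0.171790, so τ_n = 0.183245.
Rearranging for μ₀: μ₀ = (μ_n·τ_n − τ_data·x̄)/τ₀ = (14.9749·0.183245 − 0.171790·15.6) / 0.011455 = 0.064152/0.011455 ≈ 5.6.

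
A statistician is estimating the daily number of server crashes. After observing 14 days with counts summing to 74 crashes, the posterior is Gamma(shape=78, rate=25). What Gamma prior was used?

A Gamma(α, β) prior (rate parametrization) on a Poisson rate with n observations summing to S gives posterior Gamma(α+S, β+n).
So α = 78 − 74 = 4 and β = 25 − 14 = 11.

Gamma(shape=4, rate=11)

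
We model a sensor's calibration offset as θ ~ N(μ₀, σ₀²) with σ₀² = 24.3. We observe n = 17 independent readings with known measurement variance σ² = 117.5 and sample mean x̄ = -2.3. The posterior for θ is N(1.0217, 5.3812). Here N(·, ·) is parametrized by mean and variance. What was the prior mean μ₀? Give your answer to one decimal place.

μ₀ = 12.7

The posterior mean is a precision-weighted average: μ_n = (τ₀μ₀ + τ_data·x̄)/(τ₀+τ_data), with τ₀=1/σ₀² and τ_data=n/σ².
Here τ₀ = 1/24.3 = 0.041152 and τ_data = 17/117.5 = 0.144681, so τ_n = 0.185833.
Rearranging for μ₀: μ₀ = (μ_n·τ_n − τ_data·x̄)/τ₀ = (1.0217·0.185833 − 0.144681·-2.3) / 0.041152 = 0.522632/0.041152 ≈ 12.7.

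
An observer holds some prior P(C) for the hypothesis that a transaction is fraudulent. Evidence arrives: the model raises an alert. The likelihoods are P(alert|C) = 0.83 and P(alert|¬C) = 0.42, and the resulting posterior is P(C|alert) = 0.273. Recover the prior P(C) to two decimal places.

Bayes' rule in odds form gives O(C|E) = O(C)·[P(E|C)/P(E|¬C)], hence O(C) = O(C|E)/LR.
Posterior odds = 0.273/(1−0.273) = 0.3755. LR = 0.83/0.42 = 1.9762.
Prior odds = 0.3755/1.9762 = 0.1900, so P(C) = 0.1900/(1+0.1900) ≈ 0.16.

P(C) = 0.16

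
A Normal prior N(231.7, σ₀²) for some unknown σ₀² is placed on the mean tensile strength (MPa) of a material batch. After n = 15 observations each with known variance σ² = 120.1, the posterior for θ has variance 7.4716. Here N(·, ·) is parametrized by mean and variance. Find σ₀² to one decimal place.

σ₀² = 111.8

For the Normal–Normal model with known σ², precisions add: τ_n = τ₀ + n/σ².
So 1/σ₀² = 1/7.4716 − 15/120.1 = 0.133840 − 0.124896 = 0.008944.
Hence σ₀² = 1/0.008944 ≈ 111.8.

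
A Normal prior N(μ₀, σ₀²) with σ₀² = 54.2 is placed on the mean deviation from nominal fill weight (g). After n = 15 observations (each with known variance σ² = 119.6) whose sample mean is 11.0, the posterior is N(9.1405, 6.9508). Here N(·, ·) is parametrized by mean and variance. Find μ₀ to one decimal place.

μ₀ = -3.5

With known observation variance, the Normal–Normal posterior has precision τ_n = τ₀ + n/σ² and mean μ_n = (τ₀μ₀ + (n/σ²)x̄)/τ_n.
Here τ₀ = 1/54.2 = 0.018450 and τ_data = 15/119.6 = 0.125418, so τ_n = 0.143868.
Rearranging for μ₀: μ₀ = (μ_n·τ_n − τ_data·x̄)/τ₀ = (9.1405·0.143868 − 0.125418·11.0) / 0.018450 = -0.064573/0.018450 ≈ -3.5.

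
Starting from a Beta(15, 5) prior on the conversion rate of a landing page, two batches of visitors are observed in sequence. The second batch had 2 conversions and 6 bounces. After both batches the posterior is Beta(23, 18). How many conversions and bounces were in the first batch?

6 conversions and 7 bounces

Sequential conjugate updates are equivalent to a single update on the pooled data, so total successes = posterior α − prior α and total failures = posterior β − prior β.
Total across both batches: 23−15=8 conversions, 18−5=13 bounces.
Subtract the second batch: 8−2=6 conversions and 13−6=7 bounces.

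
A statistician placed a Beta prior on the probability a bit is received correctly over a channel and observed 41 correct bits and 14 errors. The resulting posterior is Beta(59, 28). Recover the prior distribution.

Under Beta–binomial conjugacy the posterior parameters are (a+s, b+f).
So a = 59 − 41 = 18 and b = 28 − 14 = 14.

Beta(18, 14)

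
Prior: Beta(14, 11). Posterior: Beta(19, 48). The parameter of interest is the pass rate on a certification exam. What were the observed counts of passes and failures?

Beta is conjugate to the binomial likelihood: posterior = Beta(α+s, β+f).
Match parameters: s=19−14=5, f=48−11=37.

5 passes and 37 failures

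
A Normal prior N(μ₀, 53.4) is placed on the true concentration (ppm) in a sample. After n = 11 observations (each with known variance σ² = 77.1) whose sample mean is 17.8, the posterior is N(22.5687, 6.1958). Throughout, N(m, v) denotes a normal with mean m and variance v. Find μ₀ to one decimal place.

μ₀ = 58.9

The posterior mean is a precision-weighted average: μ_n = (τ₀μ₀ + τ_data·x̄)/(τ₀+τ_data), with τ₀=1/σ₀² and τ_data=n/σ².
Here τ₀ = 1/53.4 = 0.018727 and τ_data = 11/77.1 = 0.142672, so τ_n = 0.161399.
Rearranging for μ₀: μ₀ = (μ_n·τ_n − τ_data·x̄)/τ₀ = (22.5687·0.161399 − 0.142672·17.8) / 0.018727 = 1.103004/0.018727 ≈ 58.9.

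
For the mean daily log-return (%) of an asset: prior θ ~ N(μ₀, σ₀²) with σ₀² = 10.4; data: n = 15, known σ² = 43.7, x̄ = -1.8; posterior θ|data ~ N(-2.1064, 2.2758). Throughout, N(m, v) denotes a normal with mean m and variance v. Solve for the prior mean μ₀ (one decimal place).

μ₀ = -3.2

The posterior mean is a precision-weighted average: μ_n = (τ₀μ₀ + τ_data·x̄)/(τ₀+τ_data), with τ₀=1/σ₀² and τ_data=n/σ².
Here τ₀ = 1/10.4 = 0.096154 and τ_data = 15/43.7 = 0.343249, so τ_n = 0.439403.
Rearranging for μ₀: μ₀ = (μ_n·τ_n − τ_data·x̄)/τ₀ = (-2.1064·0.439403 − 0.343249·-1.8) / 0.096154 = -0.307710/0.096154 ≈ -3.2.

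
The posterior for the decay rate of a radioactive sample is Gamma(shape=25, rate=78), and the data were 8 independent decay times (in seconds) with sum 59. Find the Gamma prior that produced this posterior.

For an exponential likelihood with a Gamma(α, β) prior on the rate, n observations with total T give posterior Gamma(α+n, β+T).
So α = 25 − 8 = 17 and β = 78 − 59 = 19.

Gamma(shape=17, rate=19)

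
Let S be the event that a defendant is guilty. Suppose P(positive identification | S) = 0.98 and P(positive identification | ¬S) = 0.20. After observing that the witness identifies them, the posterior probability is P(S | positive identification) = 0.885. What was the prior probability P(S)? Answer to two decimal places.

Bayes' rule in odds form gives O(S|E) = O(S)·[P(E|S)/P(E|¬S)], hence O(S) = O(S|E)/LR.
Posterior odds = 0.885/(1−0.885) = 7.6957. LR = 0.98/0.20 = 4.9000.
Prior odds = 7.6957/4.9000 = 1.5706, so P(S) = 1.5706/(1+1.5706) ≈ 0.61.

P(S) = 0.61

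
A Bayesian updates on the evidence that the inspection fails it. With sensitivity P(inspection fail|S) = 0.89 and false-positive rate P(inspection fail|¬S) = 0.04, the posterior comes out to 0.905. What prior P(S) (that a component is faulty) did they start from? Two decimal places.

Bayes' rule in odds form gives O(S|E) = O(S)·[P(E|S)/P(E|¬S)], hence O(S) = O(S|E)/LR.
Posterior odds = 0.905/(1−0.905) = 9.5263. LR = 0.89/0.04 = 22.2500.
Prior odds = 9.5263/22.2500 = 0.4281, so P(S) = 0.4281/(1+0.4281) ≈ 0.30.

P(S) = 0.30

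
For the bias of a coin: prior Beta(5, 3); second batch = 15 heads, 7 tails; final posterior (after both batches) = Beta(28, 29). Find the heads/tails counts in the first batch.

8 heads and 19 tails

Sequential conjugate updates are equivalent to a single update on the pooled data, so total successes = posterior α − prior α and total failures = posterior β − prior β.
Total across both batches: 28−5=23 heads, 29−3=26 tails.
Subtract the second batch: 23−15=8 heads and 26−7=19 tails.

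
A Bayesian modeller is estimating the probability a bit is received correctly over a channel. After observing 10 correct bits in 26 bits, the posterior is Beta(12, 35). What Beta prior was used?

Beta(2, 19)

A Beta(α, β) prior with s successes and f failures in binomial data gives a Beta(α+s, β+f) posterior.
So α = 12 − 10 = 2 and β = 35 − 16 = 19.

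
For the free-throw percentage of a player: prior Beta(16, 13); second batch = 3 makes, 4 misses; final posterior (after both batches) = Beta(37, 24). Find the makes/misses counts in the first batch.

18 makes and 7 misses

Because Beta–binomial updating is additive in the counts, the combined data contributed (α_post−α_prior, β_post−β_prior) successes and failures.
Total across both batches: 37−16=21 makes, 24−13=11 misses.
Subtract the second batch: 21−3=18 makes and 11−4=7 misses.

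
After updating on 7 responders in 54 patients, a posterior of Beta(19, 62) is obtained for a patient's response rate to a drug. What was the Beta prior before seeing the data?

A Beta(α, β) prior with s successes and f failures in binomial data gives a Beta(α+s, β+f) posterior.
So α = 19 − 7 = 12 and β = 62 − 47 = 15.

Beta(12, 15)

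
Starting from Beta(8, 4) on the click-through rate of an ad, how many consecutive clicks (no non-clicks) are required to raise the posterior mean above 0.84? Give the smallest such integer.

After k clicks and 0 non-clicks the posterior is Beta(8+k, 4), with mean (8+k)/(8+4+k).
Set (8+k)/(12+k) > 0.84 and solve: k > (0.84·12 − 8)/(1 − 0.84) = 13.000.
The smallest integer exceeding 13.000 is 14.

k = 14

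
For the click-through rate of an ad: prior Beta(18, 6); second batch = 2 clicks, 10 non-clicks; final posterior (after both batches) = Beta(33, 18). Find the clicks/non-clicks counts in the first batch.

Because Beta–binomial updating is additive in the counts, the combined data contributed (α_post−α_prior, β_post−β_prior) successes and failures.
Total across both batches: 33−18=15 clicks, 18−6=12 non-clicks.
Subtract the second batch: 15−2=13 clicks and 12−10=2 non-clicks.

13 clicks and 2 non-clicks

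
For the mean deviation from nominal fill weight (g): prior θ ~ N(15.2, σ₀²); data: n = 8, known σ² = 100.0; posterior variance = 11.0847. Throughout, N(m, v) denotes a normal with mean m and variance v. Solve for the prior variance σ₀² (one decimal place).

Posterior precision equals prior precision plus data precision: 1/σ_n² = 1/σ₀² + n/σ².
So 1/σ₀² = 1/11.0847 − 8/100.0 = 0.090214 − 0.080000 = 0.010214.
Hence σ₀² = 1/0.010214 ≈ 97.9.

σ₀² = 97.9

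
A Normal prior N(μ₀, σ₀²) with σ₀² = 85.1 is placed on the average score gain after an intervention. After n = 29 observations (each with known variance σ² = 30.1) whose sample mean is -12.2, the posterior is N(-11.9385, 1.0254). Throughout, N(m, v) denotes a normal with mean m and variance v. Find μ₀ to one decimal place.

μ₀ = 9.5

The posterior mean is a precision-weighted average: μ_n = (τ₀μ₀ + τ_data·x̄)/(τ₀+τ_data), with τ₀=1/σ₀² and τ_data=n/σ².
Here τ₀ = 1/85.1 = 0.011751 and τ_data = 29/30.1 = 0.963455, so τ_n = 0.975206.
Rearranging for μ₀: μ₀ = (μ_n·τ_n − τ_data·x̄)/τ₀ = (-11.9385·0.975206 − 0.963455·-12.2) / 0.011751 = 0.111654/0.011751 ≈ 9.5.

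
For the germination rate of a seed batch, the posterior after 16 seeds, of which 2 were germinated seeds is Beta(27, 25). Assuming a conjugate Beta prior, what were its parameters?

Beta(25, 11)

A Beta(a, b) prior with s successes and f failures in binomial data gives a Beta(a+s, b+f) posterior.
So a = 27 − 2 = 25 and b = 25 − 14 = 11.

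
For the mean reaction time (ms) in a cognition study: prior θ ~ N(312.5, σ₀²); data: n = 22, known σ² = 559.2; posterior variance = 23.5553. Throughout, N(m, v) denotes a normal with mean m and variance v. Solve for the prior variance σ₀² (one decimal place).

For the Normal–Normal model with known σ², precisions add: τ_n = τ₀ + n/σ².
So 1/σ₀² = 1/23.5553 − 22/559.2 = 0.042453 − 0.039342 = 0.003111.
Hence σ₀² = 1/0.003111 ≈ 321.4.

σ₀² = 321.4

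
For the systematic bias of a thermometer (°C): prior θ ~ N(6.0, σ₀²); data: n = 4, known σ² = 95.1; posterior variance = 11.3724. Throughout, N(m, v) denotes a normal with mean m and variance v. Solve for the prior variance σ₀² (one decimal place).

For the Normal–Normal model with known σ², precisions add: τ_n = τ₀ + n/σ².
So 1/σ₀² = 1/11.3724 − 4/95.1 = 0.087932 − 0.042061 = 0.045871.
Hence σ₀² = 1/0.045871 ≈ 21.8.

σ₀² = 21.8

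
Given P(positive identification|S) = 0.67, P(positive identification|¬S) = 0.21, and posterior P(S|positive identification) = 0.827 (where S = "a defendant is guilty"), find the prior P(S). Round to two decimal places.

P(S) = 0.60

In odds form, posterior odds = prior odds × likelihood ratio, so prior odds = posterior odds ÷ LR.
Posterior odds = 0.827/(1−0.827) = 4.7803. LR = 0.67/0.21 = 3.1905.
Prior odds = 4.7803/3.1905 = 1.4983, so P(S) = 1.4983/(1+1.4983) ≈ 0.60.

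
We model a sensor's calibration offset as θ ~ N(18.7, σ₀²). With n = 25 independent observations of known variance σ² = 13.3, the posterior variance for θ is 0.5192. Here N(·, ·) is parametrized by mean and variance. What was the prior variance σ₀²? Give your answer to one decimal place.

σ₀² = 21.6

For the Normal–Normal model with known σ², precisions add: τ_n = τ₀ + n/σ².
So 1/σ₀² = 1/0.5192 − 25/13.3 = 1.926040 − 1.879699 = 0.046341.
Hence σ₀² = 1/0.046341 ≈ 21.6.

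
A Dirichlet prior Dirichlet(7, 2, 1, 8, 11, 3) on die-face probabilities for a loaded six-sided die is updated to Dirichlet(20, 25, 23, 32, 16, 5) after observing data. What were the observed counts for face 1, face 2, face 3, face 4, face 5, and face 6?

For a Dirichlet(α) prior with multinomial counts c, the posterior is Dirichlet(α + c) componentwise.
Counts are posterior − prior componentwise: 20−7=13, 25−2=23, 23−1=22, 32−8=24, 16−11=5, 5−3=2.

counts (13, 23, 22, 24, 5, 2)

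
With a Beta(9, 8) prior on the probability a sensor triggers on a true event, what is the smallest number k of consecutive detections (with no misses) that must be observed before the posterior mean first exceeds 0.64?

After k detections and 0 misses the posterior is Beta(9+k, 8), with mean (9+k)/(9+8+k).
Set (9+k)/(17+k) > 0.64 and solve: k > (0.64·17 − 9)/(1 − 0.64) = 5.222.
The smallest integer exceeding 5.222 is 6, and checking k=6: (15)/(23) = 0.6522 > 0.64.

k = 6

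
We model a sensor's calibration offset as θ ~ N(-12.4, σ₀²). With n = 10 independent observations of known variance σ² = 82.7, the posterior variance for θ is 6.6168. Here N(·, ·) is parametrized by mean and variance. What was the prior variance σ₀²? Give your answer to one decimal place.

σ₀² = 33.1

Posterior precision equals prior precision plus data precision: 1/σ_n² = 1/σ₀² + n/σ².
So 1/σ₀² = 1/6.6168 − 10/82.7 = 0.151130 − 0.120919 = 0.030211.
Hence σ₀² = 1/0.030211 ≈ 33.1.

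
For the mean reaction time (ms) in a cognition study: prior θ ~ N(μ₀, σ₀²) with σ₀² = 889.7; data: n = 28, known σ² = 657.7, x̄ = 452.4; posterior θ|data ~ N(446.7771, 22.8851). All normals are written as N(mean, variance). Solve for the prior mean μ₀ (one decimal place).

μ₀ = 233.8

With known observation variance, the Normal–Normal posterior has precision τ_n = τ₀ + n/σ² and mean μ_n = (τ₀μ₀ + (n/σ²)x̄)/τ_n.
Here τ₀ = 1/889.7 = 0.001124 and τ_data = 28/657.7 = 0.042573, so τ_n = 0.043697.
Rearranging for μ₀: μ₀ = (μ_n·τ_n − τ_data·x̄)/τ₀ = (446.7771·0.043697 − 0.042573·452.4) / 0.001124 = 0.262794/0.001124 ≈ 233.8.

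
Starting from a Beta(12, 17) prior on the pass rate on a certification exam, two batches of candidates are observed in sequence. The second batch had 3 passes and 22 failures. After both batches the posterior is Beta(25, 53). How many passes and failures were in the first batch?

10 passes and 14 failures

Because Beta–binomial updating is additive in the counts, the combined data contributed (α_post−α_prior, β_post−β_prior) successes and failures.
Total across both batches: 25−12=13 passes, 53−17=36 failures.
Subtract the second batch: 13−3=10 passes and 36−22=14 failures.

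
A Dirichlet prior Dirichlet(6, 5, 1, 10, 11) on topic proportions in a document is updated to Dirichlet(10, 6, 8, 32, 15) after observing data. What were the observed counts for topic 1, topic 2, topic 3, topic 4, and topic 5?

counts (4, 1, 7, 22, 4)

For a Dirichlet(α) prior with multinomial counts c, the posterior is Dirichlet(α + c) componentwise.
Counts are posterior − prior componentwise: 10−6=4, 6−5=1, 8−1=7, 32−10=22, 15−11=4.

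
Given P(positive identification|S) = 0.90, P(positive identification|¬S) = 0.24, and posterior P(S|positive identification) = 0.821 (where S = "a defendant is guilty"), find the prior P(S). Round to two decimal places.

P(S) = 0.55

Bayes' rule in odds form gives O(S|E) = O(S)·[P(E|S)/P(E|¬S)], hence O(S) = O(S|E)/LR.
Posterior odds = 0.821/(1−0.821) = 4.5866. LR = 0.90/0.24 = 3.7500.
Prior odds = 4.5866/3.7500 = 1.2231, so P(S) = 1.2231/(1+1.2231) ≈ 0.55.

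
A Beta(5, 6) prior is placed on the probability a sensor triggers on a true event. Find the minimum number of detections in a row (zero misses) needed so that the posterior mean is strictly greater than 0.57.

After k detections and 0 misses the posterior is Beta(5+k, 6), with mean (5+k)/(5+6+k).
Set (5+k)/(11+k) > 0.57 and solve: k > (0.57·11 − 5)/(1 − 0.57) = 2.953.
The smallest integer exceeding 2.953 is 3, and checking k=3: (8)/(14) = 0.5714 > 0.57.

k = 3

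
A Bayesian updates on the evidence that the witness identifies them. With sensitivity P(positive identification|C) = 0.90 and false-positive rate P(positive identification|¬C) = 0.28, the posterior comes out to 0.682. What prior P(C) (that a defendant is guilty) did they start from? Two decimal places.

In odds form, posterior odds = prior odds × likelihood ratio, so prior odds = posterior odds ÷ LR.
Posterior odds = 0.682/(1−0.682) = 2.1447. LR = 0.90/0.28 = 3.2143.
Prior odds = 2.1447/3.2143 = 0.6672, so P(C) = 0.6672/(1+0.6672) ≈ 0.40.

P(C) = 0.40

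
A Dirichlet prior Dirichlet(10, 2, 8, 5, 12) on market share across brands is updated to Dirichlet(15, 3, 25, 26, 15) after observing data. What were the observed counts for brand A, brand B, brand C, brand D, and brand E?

For a Dirichlet(α) prior with multinomial counts c, the posterior is Dirichlet(α + c) componentwise.
Counts are posterior − prior componentwise: 15−10=5, 3−2=1, 25−8=17, 26−5=21, 15−12=3.

counts (5, 1, 17, 21, 3)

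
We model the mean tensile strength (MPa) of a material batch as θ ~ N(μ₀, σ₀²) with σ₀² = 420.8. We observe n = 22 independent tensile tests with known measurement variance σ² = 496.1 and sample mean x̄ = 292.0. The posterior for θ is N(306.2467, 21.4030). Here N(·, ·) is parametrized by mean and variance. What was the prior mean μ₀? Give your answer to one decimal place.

μ₀ = 572.1

The posterior mean is a precision-weighted average: μ_n = (τ₀μ₀ + τ_data·x̄)/(τ₀+τ_data), with τ₀=1/σ₀² and τ_data=n/σ².
Here τ₀ = 1/420.8 = 0.002376 and τ_data = 22/496.1 = 0.044346, so τ_n = 0.046722.
Rearranging for μ₀: μ₀ = (μ_n·τ_n − τ_data·x̄)/τ₀ = (306.2467·0.046722 − 0.044346·292.0) / 0.002376 = 1.359426/0.002376 ≈ 572.1.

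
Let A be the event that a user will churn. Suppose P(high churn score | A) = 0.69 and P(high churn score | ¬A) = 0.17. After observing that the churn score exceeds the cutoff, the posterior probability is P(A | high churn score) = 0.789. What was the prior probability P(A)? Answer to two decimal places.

Bayes' rule in odds form gives O(A|E) = O(A)·[P(E|A)/P(E|¬A)], hence O(A) = O(A|E)/LR.
Posterior odds = 0.789/(1−0.789) = 3.7393. LR = 0.69/0.17 = 4.0588.
Prior odds = 3.7393/4.0588 = 0.9213, so P(A) = 0.9213/(1+0.9213) ≈ 0.48.

P(A) = 0.48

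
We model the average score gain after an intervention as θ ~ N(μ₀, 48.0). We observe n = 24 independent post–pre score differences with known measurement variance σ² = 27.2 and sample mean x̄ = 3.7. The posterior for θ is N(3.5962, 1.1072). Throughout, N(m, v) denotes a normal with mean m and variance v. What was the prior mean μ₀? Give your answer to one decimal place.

The posterior mean is a precision-weighted average: μ_n = (τ₀μ₀ + τ_data·x̄)/(τ₀+τ_data), with τ₀=1/σ₀² and τ_data=n/σ².
Here τ₀ = 1/48.0 = 0.020833 and τ_data = 24/27.2 = 0.882353, so τ_n = 0.903186.
Rearranging for μ₀: μ₀ = (μ_n·τ_n − τ_data·x̄)/τ₀ = (3.5962·0.903186 − 0.882353·3.7) / 0.020833 = -0.016669/0.020833 ≈ -0.8.

μ₀ = -0.8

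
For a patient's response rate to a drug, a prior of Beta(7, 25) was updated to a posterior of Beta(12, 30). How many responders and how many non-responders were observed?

A Beta(a, b) prior with s successes and f failures in binomial data gives a Beta(a+s, b+f) posterior.
So s = 12 − 7 = 5 and f = 30 − 25 = 5.

5 responders and 5 non-responders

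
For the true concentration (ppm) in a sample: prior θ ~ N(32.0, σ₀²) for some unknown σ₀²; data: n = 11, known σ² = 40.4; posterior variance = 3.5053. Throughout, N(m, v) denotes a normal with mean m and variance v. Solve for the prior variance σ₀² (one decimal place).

σ₀² = 76.9

Posterior precision equals prior precision plus data precision: 1/σ_n² = 1/σ₀² + n/σ².
So 1/σ₀² = 1/3.5053 − 11/40.4 = 0.285282 − 0.272277 = 0.013005.
Hence σ₀² = 1/0.013005 ≈ 76.9.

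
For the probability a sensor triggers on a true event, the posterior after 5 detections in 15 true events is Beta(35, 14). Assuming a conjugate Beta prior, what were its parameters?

Beta is conjugate to the binomial likelihood: posterior = Beta(a+s, b+f).
So a = 35 − 5 = 30 and b = 14 − 10 = 4.

Beta(30, 4)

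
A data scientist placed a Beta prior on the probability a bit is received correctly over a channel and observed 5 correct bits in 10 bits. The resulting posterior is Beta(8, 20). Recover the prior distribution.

Beta(3, 15)

Under Beta–binomial conjugacy the posterior parameters are (α+s, β+f).
Subtract the data counts: 8−5=3, 20−5=15.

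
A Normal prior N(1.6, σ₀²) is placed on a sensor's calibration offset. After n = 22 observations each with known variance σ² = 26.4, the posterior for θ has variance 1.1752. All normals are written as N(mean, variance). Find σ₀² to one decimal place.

σ₀² = 56.9

Posterior precision equals prior precision plus data precision: 1/σ_n² = 1/σ₀² + n/σ².
So 1/σ₀² = 1/1.1752 − 22/26.4 = 0.850919 − 0.833333 = 0.017586.
Hence σ₀² = 1/0.017586 ≈ 56.9.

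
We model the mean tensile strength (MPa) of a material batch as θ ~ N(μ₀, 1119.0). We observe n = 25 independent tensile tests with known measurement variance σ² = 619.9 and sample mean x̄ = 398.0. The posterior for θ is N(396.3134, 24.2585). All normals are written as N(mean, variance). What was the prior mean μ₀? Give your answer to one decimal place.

μ₀ = 320.2

With known observation variance, the Normal–Normal posterior has precision τ_n = τ₀ + n/σ² and mean μ_n = (τ₀μ₀ + (n/σ²)x̄)/τ_n.
Here τ₀ = 1/1119.0 = 0.000894 and τ_data = 25/619.9 = 0.040329, so τ_n = 0.041223.
Rearranging for μ₀: μ₀ = (μ_n·τ_n − τ_data·x̄)/τ₀ = (396.3134·0.041223 − 0.040329·398.0) / 0.000894 = 0.286285/0.000894 ≈ 320.2.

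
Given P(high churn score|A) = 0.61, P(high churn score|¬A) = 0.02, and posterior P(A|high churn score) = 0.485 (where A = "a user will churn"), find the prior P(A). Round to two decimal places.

In odds form, posterior odds = prior odds × likelihood ratio, so prior odds = posterior odds ÷ LR.
Posterior odds = 0.485/(1−0.485) = 0.9417. LR = 0.61/0.02 = 30.5000.
Prior odds = 0.9417/30.5000 = 0.0309, so P(A) = 0.0309/(1+0.0309) ≈ 0.03.

P(A) = 0.03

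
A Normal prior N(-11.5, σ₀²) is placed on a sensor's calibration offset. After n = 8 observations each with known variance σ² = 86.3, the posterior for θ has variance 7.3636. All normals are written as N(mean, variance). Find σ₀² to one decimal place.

σ₀² = 23.2

For the Normal–Normal model with known σ², precisions add: τ_n = τ₀ + n/σ².
So 1/σ₀² = 1/7.3636 − 8/86.3 = 0.135803 − 0.092700 = 0.043103.
Hence σ₀² = 1/0.043103 ≈ 23.2.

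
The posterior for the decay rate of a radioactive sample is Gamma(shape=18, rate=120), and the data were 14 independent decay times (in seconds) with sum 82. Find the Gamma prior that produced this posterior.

Gamma(shape=4, rate=38)

Gamma–exponential conjugacy: posterior shape = α + n, posterior rate = β + Σtᵢ.
So α = 18 − 14 = 4 and β = 120 − 82 = 38.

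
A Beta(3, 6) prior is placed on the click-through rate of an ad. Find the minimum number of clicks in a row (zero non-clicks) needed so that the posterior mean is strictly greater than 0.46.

k = 3

After k clicks and 0 non-clicks the posterior is Beta(3+k, 6), with mean (3+k)/(3+6+k).
Set (3+k)/(9+k) > 0.46 and solve: k > (0.46·9 − 3)/(1 − 0.46) = 2.111.
The smallest integer exceeding 2.111 is 3.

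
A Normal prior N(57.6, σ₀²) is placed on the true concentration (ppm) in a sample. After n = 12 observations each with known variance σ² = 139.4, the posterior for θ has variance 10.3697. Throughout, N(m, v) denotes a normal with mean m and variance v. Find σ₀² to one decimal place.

Posterior precision equals prior precision plus data precision: 1/σ_n² = 1/σ₀² + n/σ².
So 1/σ₀² = 1/10.3697 − 12/139.4 = 0.096435 − 0.086083 = 0.010352.
Hence σ₀² = 1/0.010352 ≈ 96.6.

σ₀² = 96.6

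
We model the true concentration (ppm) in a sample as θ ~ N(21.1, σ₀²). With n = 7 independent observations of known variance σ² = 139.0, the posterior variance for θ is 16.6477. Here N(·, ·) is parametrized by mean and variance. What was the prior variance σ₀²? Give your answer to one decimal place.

σ₀² = 103.0

Posterior precision equals prior precision plus data precision: 1/σ_n² = 1/σ₀² + n/σ².
So 1/σ₀² = 1/16.6477 − 7/139.0 = 0.060068 − 0.050360 = 0.009708.
Hence σ₀² = 1/0.009708 ≈ 103.0.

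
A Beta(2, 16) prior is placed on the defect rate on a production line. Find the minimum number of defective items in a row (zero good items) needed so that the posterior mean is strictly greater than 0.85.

After k defective items and 0 good items the posterior is Beta(2+k, 16), with mean (2+k)/(2+16+k).
Set (2+k)/(18+k) > 0.85 and solve: k > (0.85·18 − 2)/(1 − 0.85) = 88.667.
The smallest integer exceeding 88.667 is 89.

k = 89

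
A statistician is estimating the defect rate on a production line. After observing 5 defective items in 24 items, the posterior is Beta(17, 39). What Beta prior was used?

Under Beta–binomial conjugacy the posterior parameters are (a+s, b+f).
Subtract the data counts: 17−5=12, 39−19=20.

Beta(12, 20)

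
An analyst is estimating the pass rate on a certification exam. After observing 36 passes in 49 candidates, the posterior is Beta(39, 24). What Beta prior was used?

Under Beta–binomial conjugacy the posterior parameters are (α+s, β+f).
So α = 39 − 36 = 3 and β = 24 − 13 = 11.

Beta(3, 11)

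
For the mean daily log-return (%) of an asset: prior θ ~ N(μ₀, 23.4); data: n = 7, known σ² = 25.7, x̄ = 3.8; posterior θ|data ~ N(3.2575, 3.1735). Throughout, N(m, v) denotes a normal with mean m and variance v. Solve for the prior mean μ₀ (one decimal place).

The posterior mean is a precision-weighted average: μ_n = (τ₀μ₀ + τ_data·x̄)/(τ₀+τ_data), with τ₀=1/σ₀² and τ_data=n/σ².
Here τ₀ = 1/23.4 = 0.042735 and τ_data = 7/25.7 = 0.272374, so τ_n = 0.315109.
Rearranging for μ₀: μ₀ = (μ_n·τ_n − τ_data·x̄)/τ₀ = (3.2575·0.315109 − 0.272374·3.8) / 0.042735 = -0.008554/0.042735 ≈ -0.2.

μ₀ = -0.2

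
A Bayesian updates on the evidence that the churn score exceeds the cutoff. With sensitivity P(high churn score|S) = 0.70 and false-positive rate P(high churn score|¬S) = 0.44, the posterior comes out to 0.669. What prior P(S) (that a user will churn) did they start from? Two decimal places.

P(S) = 0.56

In odds form, posterior odds = prior odds × likelihood ratio, so prior odds = posterior odds ÷ LR.
Posterior odds = 0.669/(1−0.669) = 2.0211. LR = 0.70/0.44 = 1.5909.
Prior odds = 2.0211/1.5909 = 1.2704, so P(S) = 1.2704/(1+1.2704) ≈ 0.56.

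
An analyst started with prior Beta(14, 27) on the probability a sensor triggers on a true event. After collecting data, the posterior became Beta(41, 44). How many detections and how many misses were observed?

27 detections and 17 misses

Under Beta–binomial conjugacy the posterior parameters are (α+s, β+f).
So s = 41 − 14 = 27 and f = 44 − 27 = 17.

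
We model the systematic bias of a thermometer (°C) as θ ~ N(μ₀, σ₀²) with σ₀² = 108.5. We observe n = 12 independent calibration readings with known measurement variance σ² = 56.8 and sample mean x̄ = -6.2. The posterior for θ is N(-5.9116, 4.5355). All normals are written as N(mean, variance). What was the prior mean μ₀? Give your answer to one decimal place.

μ₀ = 0.7

The posterior mean is a precision-weighted average: μ_n = (τ₀μ₀ + τ_data·x̄)/(τ₀+τ_data), with τ₀=1/σ₀² and τ_data=n/σ².
Here τ₀ = 1/108.5 = 0.009217 and τ_data = 12/56.8 = 0.211268, so τ_n = 0.220485.
Rearranging for μ₀: μ₀ = (μ_n·τ_n − τ_data·x̄)/τ₀ = (-5.9116·0.220485 − 0.211268·-6.2) / 0.009217 = 0.006442/0.009217 ≈ 0.7.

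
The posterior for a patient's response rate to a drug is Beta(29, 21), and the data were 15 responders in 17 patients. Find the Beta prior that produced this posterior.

A Beta(α, β) prior with s successes and f failures in binomial data gives a Beta(α+s, β+f) posterior.
Subtract the data counts: 29−15=14, 21−2=19.

Beta(14, 19)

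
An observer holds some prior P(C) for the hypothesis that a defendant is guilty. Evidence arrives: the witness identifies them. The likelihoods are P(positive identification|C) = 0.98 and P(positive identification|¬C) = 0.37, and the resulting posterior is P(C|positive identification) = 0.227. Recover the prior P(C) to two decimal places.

P(C) = 0.10

In odds form, posterior odds = prior odds × likelihood ratio, so prior odds = posterior odds ÷ LR.
Posterior odds = 0.227/(1−0.227) = 0.2937. LR = 0.98/0.37 = 2.6486.
Prior odds = 0.2937/2.6486 = 0.1109, so P(C) = 0.1109/(1+0.1109) ≈ 0.10.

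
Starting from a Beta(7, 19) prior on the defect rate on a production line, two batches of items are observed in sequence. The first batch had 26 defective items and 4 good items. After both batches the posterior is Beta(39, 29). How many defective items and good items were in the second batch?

Because Beta–binomial updating is additive in the counts, the combined data contributed (α_post−α_prior, β_post−β_prior) successes and failures.
Total across both batches: 39−7=32 defective items, 29−19=10 good items.
Subtract the first batch: 32−26=6 defective items and 10−4=6 good items.

6 defective items and 6 good items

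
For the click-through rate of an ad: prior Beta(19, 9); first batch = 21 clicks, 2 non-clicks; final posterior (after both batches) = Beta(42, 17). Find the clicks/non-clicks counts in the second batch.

Because Beta–binomial updating is additive in the counts, the combined data contributed (α_post−α_prior, β_post−β_prior) successes and failures.
Total across both batches: 42−19=23 clicks, 17−9=8 non-clicks.
Subtract the first batch: 23−21=2 clicks and 8−2=6 non-clicks.

2 clicks and 6 non-clicks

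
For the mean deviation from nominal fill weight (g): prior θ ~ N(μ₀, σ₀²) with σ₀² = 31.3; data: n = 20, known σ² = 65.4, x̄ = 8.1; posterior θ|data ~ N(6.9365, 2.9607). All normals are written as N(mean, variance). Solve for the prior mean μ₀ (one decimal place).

μ₀ = -4.2

The posterior mean is a precision-weighted average: μ_n = (τ₀μ₀ + τ_data·x̄)/(τ₀+τ_data), with τ₀=1/σ₀² and τ_data=n/σ².
Here τ₀ = 1/31.3 = 0.031949 and τ_data = 20/65.4 = 0.305810, so τ_n = 0.337759.
Rearranging for μ₀: μ₀ = (μ_n·τ_n − τ_data·x̄)/τ₀ = (6.9365·0.337759 − 0.305810·8.1) / 0.031949 = -0.134196/0.031949 ≈ -4.2.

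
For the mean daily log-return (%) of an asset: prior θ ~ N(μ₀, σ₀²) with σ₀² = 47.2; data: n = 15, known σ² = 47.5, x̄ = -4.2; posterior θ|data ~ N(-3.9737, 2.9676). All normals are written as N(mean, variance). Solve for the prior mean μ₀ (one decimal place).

μ₀ = -0.6

The posterior mean is a precision-weighted average: μ_n = (τ₀μ₀ + τ_data·x̄)/(τ₀+τ_data), with τ₀=1/σ₀² and τ_data=n/σ².
Here τ₀ = 1/47.2 = 0.021186 and τ_data = 15/47.5 = 0.315789, so τ_n = 0.336975.
Rearranging for μ₀: μ₀ = (μ_n·τ_n − τ_data·x̄)/τ₀ = (-3.9737·0.336975 − 0.315789·-4.2) / 0.021186 = -0.012724/0.021186 ≈ -0.6.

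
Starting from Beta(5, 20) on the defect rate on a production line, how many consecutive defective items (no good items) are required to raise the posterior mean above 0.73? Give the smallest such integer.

After k defective items and 0 good items the posterior is Beta(5+k, 20), with mean (5+k)/(5+20+k).
Set (5+k)/(25+k) > 0.73 and solve: k > (0.73·25 − 5)/(1 − 0.73) = 49.074.
The smallest integer exceeding 49.074 is 50, and checking k=50: (55)/(75) = 0.7333 > 0.73.

k = 50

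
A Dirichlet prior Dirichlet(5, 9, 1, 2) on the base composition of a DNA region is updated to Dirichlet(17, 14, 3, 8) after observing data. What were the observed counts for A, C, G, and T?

For a Dirichlet(α) prior with multinomial counts c, the posterior is Dirichlet(α + c) componentwise.
Counts are posterior − prior componentwise: 17−5=12, 14−9=5, 3−1=2, 8−2=6.

counts (12, 5, 2, 6)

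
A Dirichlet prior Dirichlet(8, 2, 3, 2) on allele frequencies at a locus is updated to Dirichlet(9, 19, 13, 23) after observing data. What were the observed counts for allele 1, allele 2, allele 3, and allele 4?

counts (1, 17, 10, 21)

For a Dirichlet(α) prior with multinomial counts c, the posterior is Dirichlet(α + c) componentwise.
Counts are posterior − prior componentwise: 9−8=1, 19−2=17, 13−3=10, 23−2=21.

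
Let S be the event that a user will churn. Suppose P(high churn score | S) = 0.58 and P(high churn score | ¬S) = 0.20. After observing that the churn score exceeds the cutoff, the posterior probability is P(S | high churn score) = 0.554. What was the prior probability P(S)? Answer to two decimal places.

Bayes' rule in odds form gives O(S|E) = O(S)·[P(E|S)/P(E|¬S)], hence O(S) = O(S|E)/LR.
Posterior odds = 0.554/(1−0.554) = 1.2422. LR = 0.58/0.20 = 2.9000.
Prior odds = 1.2422/2.9000 = 0.4283, so P(S) = 0.4283/(1+0.4283) ≈ 0.30.

P(S) = 0.30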